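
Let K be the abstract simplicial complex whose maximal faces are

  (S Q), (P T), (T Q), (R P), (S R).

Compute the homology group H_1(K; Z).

H_1 = Z.

Take the total order P < Q < R < S < T on the vertex set. Then K (dimension 1) consists of the simplices:

  0-simplices (5): P, Q, R, S, T
  1-simplices (5): PR, PT, QS, QT, RS

Hence C_0 ≅ Z^5, C_1 ≅ Z^5.

∂_1: C_1 → C_0 is given by ∂[p,q] = [q] − [p].
This gives a 5×5 integer matrix of rank 4; reducing to Smith normal form yields diagonal entries (1,1,1,1).

From H_k ≅ ker(∂_k) / im(∂_{k+1}) we obtain:

  H_1: rank ker ∂_1 − rank ∂_2 = (5 − 4) − 0 = 1, and there is no ∂_2, so H_1 = Z.

(K is a triangulation of the circle S^1.)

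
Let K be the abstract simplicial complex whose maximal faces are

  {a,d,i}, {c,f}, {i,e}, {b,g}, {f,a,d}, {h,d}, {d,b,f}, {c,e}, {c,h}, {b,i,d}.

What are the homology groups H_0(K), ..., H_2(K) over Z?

K has 9 vertices, 14 edges, 4 triangles.
rank ∂_0 = 0, rank ∂_1 = 8 ⇒ b_0 = 9 − 0 − 8 = 1; all invariant factors of ∂_1 are 1 so no torsion. So H_0 = Z.
rank ∂_1 = 8, rank ∂_2 = 4 ⇒ b_1 = 14 − 8 − 4 = 2; all invariant factors of ∂_2 are 1 so no torsion. So H_1 = Z^2.
rank ∂_2 = 4, rank ∂_3 = 0 ⇒ b_2 = 4 − 4 − 0 = 0. So H_2 = 0.

H_0 = Z,  H_1 = Z^2,  H_2 = 0.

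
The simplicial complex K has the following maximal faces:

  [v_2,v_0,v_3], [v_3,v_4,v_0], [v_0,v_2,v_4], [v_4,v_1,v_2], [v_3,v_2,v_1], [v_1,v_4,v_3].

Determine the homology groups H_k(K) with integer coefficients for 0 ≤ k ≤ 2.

H_0 = Z,  H_1 = 0,  H_2 = Z.

Order the vertices as v_0 < v_1 < v_2 < v_3 < v_4. Listing each simplex with vertices in this order, K has dimension 2 with simplices:

  0-simplices (5): [v_0], [v_1], [v_2], [v_3], [v_4]
  1-simplices (9): [v_0,v_2], [v_0,v_3], [v_0,v_4], [v_1,v_2], [v_1,v_3], [v_1,v_4], [v_2,v_3], [v_2,v_4], [v_3,v_4]
  2-simplices (6): [v_0,v_2,v_3], [v_0,v_2,v_4], [v_0,v_3,v_4], [v_1,v_2,v_3], [v_1,v_2,v_4], [v_1,v_3,v_4]

giving chain groups C_0 ≅ Z^5, C_1 ≅ Z^9, C_2 ≅ Z^6.

Boundary ∂_1: C_1 → C_0 maps an edge to its endpoints' difference, ∂[p,q] = q − p. For instance
  ∂[v_1,v_2] = [v_2] − [v_1].
This gives a 5×9 integer matrix of rank 4; reducing to Smith normal form yields diagonal entries (1,1,1,1).

Boundary ∂_2: C_2 → C_1 sends each 2-simplex [p,q,r] to [q,r] − [p,r] + [p,q]. For instance
  ∂[v_1,v_2,v_4] = [v_2,v_4] − [v_1,v_4] + [v_1,v_2],
  ∂[v_0,v_2,v_3] = [v_2,v_3] − [v_0,v_3] + [v_0,v_2].
As a 9×6 matrix over Z this has rank 5, with invariant factors (1,1,1,1,1).

Now H_k = ker ∂_k / im ∂_{k+1}, so:

  H_0: rank C_0 − rank ∂_1 = 5 − 4 = 1, and the invariant factors of ∂_1 are all 1, so H_0 = Z.
  H_1: rank ker ∂_1 − rank ∂_2 = (9 − 4) − 5 = 0, and the invariant factors of ∂_2 are all 1, so H_1 = 0.
  H_2: rank ker ∂_2 − rank ∂_3 = (6 − 5) − 0 = 1, and there is no ∂_3, so H_2 = Z.

As a check, the Euler characteristic is 5 − 9 + 6 = 2, which agrees with 1 − 0 + 1 = 2.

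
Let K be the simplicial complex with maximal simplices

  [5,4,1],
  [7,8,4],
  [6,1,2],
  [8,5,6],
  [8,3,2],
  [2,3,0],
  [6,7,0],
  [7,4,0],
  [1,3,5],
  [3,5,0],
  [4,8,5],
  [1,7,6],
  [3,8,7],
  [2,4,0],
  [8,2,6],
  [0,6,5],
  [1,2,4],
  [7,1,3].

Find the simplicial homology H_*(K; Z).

Order the vertices as 0 < 1 < 2 < 3 < 4 < 5 < 6 < 7 < 8. Listing each simplex with vertices in this order, K has dimension 2 with simplices:

  0-simplices (9): [0], [1], [2], [3], [4], [5], [6], [7], [8]
  1-simplices (27): (27 of them)
  2-simplices (18): [0,2,3], [0,2,4], [0,3,5], [0,4,7], [0,5,6], [0,6,7], [1,2,4], [1,2,6], [1,3,5], [1,3,7], [1,4,5], [1,6,7], [2,3,8], [2,6,8], [3,7,8], [4,5,8], [4,7,8], [5,6,8]

Hence C_0 ≅ Z^9, C_1 ≅ Z^27, C_2 ≅ Z^18.

The boundary map ∂_1: C_1 → C_0 maps an edge to its endpoints' difference, ∂[p,q] = q − p.
As a 9×27 matrix over Z this has rank 8, with invariant factors (1,1,1,1,1,1,1,1).

∂_2: C_2 → C_1 acts by ∂[p,q,r] = [q,r] − [p,r] + [p,q]. For instance
  ∂[1,3,5] = [3,5] − [1,5] + [1,3],
  ∂[3,7,8] = [7,8] − [3,8] + [3,7].
The 27×18 boundary matrix has rank 17 and Smith normal form diag(1,1,1,1,1,1,1,1,1,1,1,1,1,1,1,1,1).

Now H_k = ker ∂_k / im ∂_{k+1}, so:

  H_0: rank C_0 − rank ∂_1 = 9 − 8 = 1, and the invariant factors of ∂_1 are all 1, so H_0 ≅ Z.
  H_1: rank ker ∂_1 − rank ∂_2 = (27 − 8) − 17 = 2, and the invariant factors of ∂_2 are all 1, so H_1 ≅ Z^2.
  H_2: rank ker ∂_2 − rank ∂_3 = (18 − 17) − 0 = 1, and there is no ∂_3, so H_2 ≅ Z.

As a check, the Euler characteristic is 9 − 27 + 18 = 0, which agrees with 1 − 2 + 1 = 0.

H_0 = Z,  H_1 = Z^2,  H_2 = Z.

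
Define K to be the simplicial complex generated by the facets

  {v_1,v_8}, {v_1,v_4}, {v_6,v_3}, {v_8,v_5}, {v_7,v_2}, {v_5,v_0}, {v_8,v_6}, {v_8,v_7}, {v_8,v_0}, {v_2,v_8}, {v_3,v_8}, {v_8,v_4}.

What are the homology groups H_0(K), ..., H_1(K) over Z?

We work with the vertex ordering v_0 < v_1 < v_2 < v_3 < v_4 < v_5 < v_6 < v_7 < v_8. The simplices of K, each written with vertices in increasing order, are:

  0-simplices (9): [v_0], [v_1], [v_2], [v_3], [v_4], [v_5], [v_6], [v_7], [v_8]
  1-simplices (12): [v_0,v_5], [v_0,v_8], [v_1,v_4], [v_1,v_8], [v_2,v_7], [v_2,v_8], [v_3,v_6], [v_3,v_8], [v_4,v_8], [v_5,v_8], [v_6,v_8], [v_7,v_8]

so the chain groups are C_0 ≅ Z^9, C_1 ≅ Z^12.

The boundary map ∂_1: C_1 → C_0 is given by ∂[p,q] = [q] − [p].
As a 9×12 matrix over Z this has rank 8, with invariant factors (1,1,1,1,1,1,1,1).

From H_k ≅ ker(∂_k) / im(∂_{k+1}) we obtain:

  H_0: rank C_0 − rank ∂_1 = 9 − 8 = 1, and the invariant factors of ∂_1 are all 1, so H_0 ≅ Z.
  H_1: rank ker ∂_1 − rank ∂_2 = (12 − 8) − 0 = 4, and there is no ∂_2, so H_1 ≅ Z^4.

(K is a triangulation of a wedge of 4 circles.)

H_0 = Z,  H_1 = Z^4.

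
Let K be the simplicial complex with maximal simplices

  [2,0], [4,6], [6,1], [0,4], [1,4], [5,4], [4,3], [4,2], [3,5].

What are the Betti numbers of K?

We work with the vertex ordering 0 < 1 < 2 < 3 < 4 < 5 < 6. The simplices of K, each written with vertices in increasing order, are:

  0-simplices (7): [0], [1], [2], [3], [4], [5], [6]
  1-simplices (9): [0,2], [0,4], [1,4], [1,6], [2,4], [3,4], [3,5], [4,5], [4,6]

so the chain groups are C_0 ≅ Z^7, C_1 ≅ Z^9.

The boundary map ∂_1: C_1 → C_0 maps an edge to its endpoints' difference, ∂[p,q] = q − p. For instance
  ∂[0,2] = [2] − [0].
The resulting 7×9 matrix has rank 6, and its Smith normal form has invariant factors (1,1,1,1,1,1).

Now H_k = ker ∂_k / im ∂_{k+1}, so:

  H_0: rank C_0 − rank ∂_1 = 7 − 6 = 1, and the invariant factors of ∂_1 are all 1, so H_0 = Z.
  H_1: rank ker ∂_1 − rank ∂_2 = (9 − 6) − 0 = 3, and there is no ∂_2, so H_1 = Z^3.

Hence the Betti numbers are b_0 = 1, b_1 = 3.

b_0 = 1, b_1 = 3.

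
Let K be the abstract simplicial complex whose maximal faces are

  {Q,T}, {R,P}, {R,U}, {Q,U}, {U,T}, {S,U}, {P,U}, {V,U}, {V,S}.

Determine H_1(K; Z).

We work with the vertex ordering P < Q < R < S < T < U < V. The simplices of K, each written with vertices in increasing order, are:

  0-simplices (7): P, Q, R, S, T, U, V
  1-simplices (9): PR, PU, QT, QU, RU, SU, SV, TU, UV

so the chain groups are C_0 ≅ Z^7, C_1 ≅ Z^9.

Boundary ∂_1: C_1 → C_0 sends each edge [p,q] (with p < q) to q − p. For instance
  ∂PR = R − P.
This gives a 7×9 integer matrix of rank 6; reducing to Smith normal form yields diagonal entries (1,1,1,1,1,1).

Now H_k = ker ∂_k / im ∂_{k+1}, so:

  H_1: rank ker ∂_1 − rank ∂_2 = (9 − 6) − 0 = 3, and there is no ∂_2, so H_1 = Z^3.

H_1 ≅ Z^3.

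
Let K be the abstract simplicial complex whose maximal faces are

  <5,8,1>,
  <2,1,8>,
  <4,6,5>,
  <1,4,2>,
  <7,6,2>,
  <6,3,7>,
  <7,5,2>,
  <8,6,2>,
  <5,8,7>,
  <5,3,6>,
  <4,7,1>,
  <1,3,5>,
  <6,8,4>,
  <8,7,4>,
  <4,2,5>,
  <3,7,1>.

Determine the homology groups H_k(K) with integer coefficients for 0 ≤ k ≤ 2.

We work with the vertex ordering 1 < 2 < 3 < 4 < 5 < 6 < 7 < 8. The simplices of K, each written with vertices in increasing order, are:

  0-simplices (8): [1], [2], [3], [4], [5], [6], [7], [8]
  1-simplices (24): (24 of them)
  2-simplices (16): [1,2,4], [1,2,8], [1,3,5], [1,3,7], [1,4,7], [1,5,8], [2,4,5], [2,5,7], [2,6,7], [2,6,8], [3,5,6], [3,6,7], [4,5,6], [4,6,8], [4,7,8], [5,7,8]

giving chain groups C_0 ≅ Z^8, C_1 ≅ Z^24, C_2 ≅ Z^16.

Boundary ∂_1: C_1 → C_0 sends each edge [p,q] (with p < q) to q − p. For instance
  ∂[3,7] = [7] − [3].
As a 8×24 matrix over Z this has rank 7, with invariant factors (1,1,1,1,1,1,1).

The boundary map ∂_2: C_2 → C_1 maps a triangle to the signed sum of its edges. For instance
  ∂[1,3,5] = [3,5] − [1,5] + [1,3],
  ∂[3,5,6] = [5,6] − [3,6] + [3,5].
The 24×16 boundary matrix has rank 15 and Smith normal form diag(1,1,1,1,1,1,1,1,1,1,1,1,1,1,1).

Now H_k = ker ∂_k / im ∂_{k+1}, so:

  H_0: rank C_0 − rank ∂_1 = 8 − 7 = 1, and the invariant factors of ∂_1 are all 1, so H_0 ≅ Z.
  H_1: rank ker ∂_1 − rank ∂_2 = (24 − 7) − 15 = 2, and the invariant factors of ∂_2 are all 1, so H_1 ≅ Z^2.
  H_2: rank ker ∂_2 − rank ∂_3 = (16 − 15) − 0 = 1, and there is no ∂_3, so H_2 ≅ Z.

H_0 ≅ Z,  H_1 ≅ Z^2,  H_2 ≅ Z.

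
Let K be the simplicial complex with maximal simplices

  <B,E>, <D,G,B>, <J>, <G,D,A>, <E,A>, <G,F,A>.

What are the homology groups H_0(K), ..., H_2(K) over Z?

Fix the vertex order A < B < D < E < F < G < J and write every simplex with vertices in increasing order. Then dim K = 2 and the simplices of K are:

  0-simplices (7): A, B, D, E, F, G, J
  1-simplices (9): AD, AE, AF, AG, BD, BE, BG, DG, FG
  2-simplices (3): ADG, AFG, BDG

so the chain groups are C_0 ≅ Z^7, C_1 ≅ Z^9, C_2 ≅ Z^3.

Boundary ∂_1: C_1 → C_0 maps an edge to its endpoints' difference, ∂[p,q] = q − p. For instance
  ∂BG = G − B.
The resulting 7×9 matrix has rank 5, and its Smith normal form has invariant factors (1,1,1,1,1).

Boundary ∂_2: C_2 → C_1 sends each 2-simplex [p,q,r] to [q,r] − [p,r] + [p,q]. For instance
  ∂BDG = DG − BG + BD,
  ∂AFG = FG − AG + AF.
As a 9×3 matrix over Z this has rank 3, with invariant factors (1,1,1).

Reading off H_k = ker ∂_k / im ∂_{k+1}:

  H_0: rank C_0 − rank ∂_1 = 7 − 5 = 2, and the invariant factors of ∂_1 are all 1, so H_0 = Z^2.
  H_1: rank ker ∂_1 − rank ∂_2 = (9 − 5) − 3 = 1, and the invariant factors of ∂_2 are all 1, so H_1 = Z.
  H_2: rank ker ∂_2 − rank ∂_3 = (3 − 3) − 0 = 0, and there is no ∂_3, so H_2 = 0.

As a check, the Euler characteristic is 7 − 9 + 3 = 1, which agrees with 2 − 1 + 0 = 1.

H_0 = Z^2,  H_1 = Z,  H_2 = 0.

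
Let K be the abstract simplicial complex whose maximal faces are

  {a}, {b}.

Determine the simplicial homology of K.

H_0 ≅ Z^2.

We work with the vertex ordering a < b. The simplices of K, each written with vertices in increasing order, are:

  0-simplices (2): a, b

giving chain groups C_0 ≅ Z^2.

Now H_k = ker ∂_k / im ∂_{k+1}, so:

  H_0: rank C_0 − rank ∂_1 = 2 − 0 = 2, and there is no ∂_1, so H_0 = Z^2.

(K is a triangulation of a set of 2 points.)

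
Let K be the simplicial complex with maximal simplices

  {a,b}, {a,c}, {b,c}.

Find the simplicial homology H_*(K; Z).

Take the total order a < b < c on the vertex set. Then K (dimension 1) consists of the simplices:

  0-simplices (3): a, b, c
  1-simplices (3): ab, ac, bc

giving chain groups C_0 ≅ Z^3, C_1 ≅ Z^3.

∂_1: C_1 → C_0 maps an edge to its endpoints' difference, ∂[p,q] = q − p.
This gives a 3×3 integer matrix of rank 2; reducing to Smith normal form yields diagonal entries (1,1).

Computing H_k = (kernel of ∂_k) / (image of ∂_{k+1}):

  H_0: rank C_0 − rank ∂_1 = 3 − 2 = 1, and the invariant factors of ∂_1 are all 1, so H_0 = Z.
  H_1: rank ker ∂_1 − rank ∂_2 = (3 − 2) − 0 = 1, and there is no ∂_2, so H_1 = Z.

H_0 ≅ Z,  H_1 ≅ Z.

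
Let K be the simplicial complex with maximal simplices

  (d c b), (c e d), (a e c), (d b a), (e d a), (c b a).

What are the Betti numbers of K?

b_0 = 1, b_1 = 0, b_2 = 1.

Take the total order a < b < c < d < e on the vertex set. Then K (dimension 2) consists of the simplices:

  0-simplices (5): a, b, c, d, e
  1-simplices (9): ab, ac, ad, ae, bc, bd, cd, ce, de
  2-simplices (6): abc, abd, ace, ade, bcd, cde

giving chain groups C_0 ≅ Z^5, C_1 ≅ Z^9, C_2 ≅ Z^6.

The boundary map ∂_1: C_1 → C_0 is given by ∂[p,q] = [q] − [p]. For instance
  ∂cd = d − c.
This gives a 5×9 integer matrix of rank 4; reducing to Smith normal form yields diagonal entries (1,1,1,1).

Boundary ∂_2: C_2 → C_1 maps a triangle to the signed sum of its edges. For instance
  ∂abd = bd − ad + ab,
  ∂ace = ce − ae + ac.
This gives a 9×6 integer matrix of rank 5; reducing to Smith normal form yields diagonal entries (1,1,1,1,1).

Now H_k = ker ∂_k / im ∂_{k+1}, so:

  H_0: rank C_0 − rank ∂_1 = 5 − 4 = 1, and the invariant factors of ∂_1 are all 1, so H_0 ≅ Z.
  H_1: rank ker ∂_1 − rank ∂_2 = (9 − 4) − 5 = 0, and the invariant factors of ∂_2 are all 1, so H_1 ≅ 0.
  H_2: rank ker ∂_2 − rank ∂_3 = (6 − 5) − 0 = 1, and there is no ∂_3, so H_2 ≅ Z.

As a check, the Euler characteristic is 5 − 9 + 6 = 2, which agrees with 1 − 0 + 1 = 2.

Hence the Betti numbers are b_0 = 1, b_1 = 0, b_2 = 1.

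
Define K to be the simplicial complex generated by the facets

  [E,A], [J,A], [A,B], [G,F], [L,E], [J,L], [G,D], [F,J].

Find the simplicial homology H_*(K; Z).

H_0 ≅ Z,  H_1 ≅ Z.

We work with the vertex ordering A < B < D < E < F < G < J < L. The simplices of K, each written with vertices in increasing order, are:

  0-simplices (8): A, B, D, E, F, G, J, L
  1-simplices (8): AB, AE, AJ, DG, EL, FG, FJ, JL

Hence C_0 ≅ Z^8, C_1 ≅ Z^8.

∂_1: C_1 → C_0 is given by ∂[p,q] = [q] − [p].
The resulting 8×8 matrix has rank 7, and its Smith normal form has invariant factors (1,1,1,1,1,1,1).

From H_k ≅ ker(∂_k) / im(∂_{k+1}) we obtain:

  H_0: rank C_0 − rank ∂_1 = 8 − 7 = 1, and the invariant factors of ∂_1 are all 1, so H_0 = Z.
  H_1: rank ker ∂_1 − rank ∂_2 = (8 − 7) − 0 = 1, and there is no ∂_2, so H_1 = Z.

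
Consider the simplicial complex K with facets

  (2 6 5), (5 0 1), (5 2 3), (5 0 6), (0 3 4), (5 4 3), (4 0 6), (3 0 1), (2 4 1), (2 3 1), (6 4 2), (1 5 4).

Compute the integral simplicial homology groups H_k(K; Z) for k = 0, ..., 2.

Order the vertices as 0 < 1 < 2 < 3 < 4 < 5 < 6. Listing each simplex with vertices in this order, K has dimension 2 with simplices:

  0-simplices (7): [0], [1], [2], [3], [4], [5], [6]
  1-simplices (18): [0,1], [0,3], [0,4], [0,5], [0,6], [1,2], [1,3], [1,4], [1,5], [2,3], [2,4], [2,5], [2,6], [3,4], [3,5], [4,5], [4,6], [5,6]
  2-simplices (12): [0,1,3], [0,1,5], [0,3,4], [0,4,6], [0,5,6], [1,2,3], [1,2,4], [1,4,5], [2,3,5], [2,4,6], [2,5,6], [3,4,5]

Hence C_0 ≅ Z^7, C_1 ≅ Z^18, C_2 ≅ Z^12.

Boundary ∂_1: C_1 → C_0 sends each edge [p,q] (with p < q) to q − p. For instance
  ∂[1,4] = [4] − [1].
As a 7×18 matrix over Z this has rank 6, with invariant factors (1,1,1,1,1,1).

The boundary map ∂_2: C_2 → C_1 acts by ∂[p,q,r] = [q,r] − [p,r] + [p,q]. For instance
  ∂[0,4,6] = [4,6] − [0,6] + [0,4],
  ∂[1,2,3] = [2,3] − [1,3] + [1,2].
This gives a 18×12 integer matrix of rank 12; reducing to Smith normal form yields diagonal entries (1,1,1,1,1,1,1,1,1,1,1,2).

Now H_k = ker ∂_k / im ∂_{k+1}, so:

  H_0: rank C_0 − rank ∂_1 = 7 − 6 = 1, and the invariant factors of ∂_1 are all 1, so H_0 = Z.
  H_1: rank ker ∂_1 − rank ∂_2 = (18 − 6) − 12 = 0, and ∂_2 has invariant factor 2 > 1, so H_1 = Z_2.
  H_2: rank ker ∂_2 − rank ∂_3 = (12 − 12) − 0 = 0, and there is no ∂_3, so H_2 = 0.

H_0 = Z,  H_1 = Z_2,  H_2 = 0.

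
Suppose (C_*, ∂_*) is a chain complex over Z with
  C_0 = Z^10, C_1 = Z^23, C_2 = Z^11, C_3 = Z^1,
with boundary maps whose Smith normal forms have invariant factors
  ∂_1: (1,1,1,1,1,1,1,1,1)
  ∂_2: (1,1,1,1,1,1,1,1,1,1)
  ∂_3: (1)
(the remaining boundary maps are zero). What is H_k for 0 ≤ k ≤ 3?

H_0 ≅ Z,  H_1 ≅ Z^4,  H_2 = 0,  H_3 = 0.

H_0: b_0 = 10 − 0 − 9 = 1; torsion from ∂_1 factors > 1: none. So H_0 ≅ Z.
H_1: b_1 = 23 − 9 − 10 = 4; torsion from ∂_2 factors > 1: none. So H_1 ≅ Z^4.
H_2: b_2 = 11 − 10 − 1 = 0; torsion from ∂_3 factors > 1: none. So H_2 ≅ 0.
H_3: b_3 = 1 − 1 − 0 = 0; torsion from ∂_4 factors > 1: none. So H_3 ≅ 0.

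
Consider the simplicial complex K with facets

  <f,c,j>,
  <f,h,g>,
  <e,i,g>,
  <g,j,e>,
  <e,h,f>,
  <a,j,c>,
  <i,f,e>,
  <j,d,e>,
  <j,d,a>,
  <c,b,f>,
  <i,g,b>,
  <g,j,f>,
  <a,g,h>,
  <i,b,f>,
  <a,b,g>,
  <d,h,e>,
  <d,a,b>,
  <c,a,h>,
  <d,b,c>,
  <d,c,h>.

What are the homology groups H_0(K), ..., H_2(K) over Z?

Fix the vertex order a < b < c < d < e < f < g < h < i < j and write every simplex with vertices in increasing order. Then dim K = 2 and the simplices of K are:

  0-simplices (10): a, b, c, d, e, f, g, h, i, j
  1-simplices (30): ab, ac, ad, ag, ah, aj, bc, bd, bf, bg, bi, cd, cf, ch, cj, de, dh, dj, ef, eg, eh, ei, ej, fg, fh, fi, fj, gh, gi, gj
  2-simplices (20): abd, abg, ach, acj, adj, agh, bcd, bcf, bfi, bgi, cdh, cfj, deh, dej, efh, efi, egi, egj, fgh, fgj

so the chain groups are C_0 ≅ Z^10, C_1 ≅ Z^30, C_2 ≅ Z^20.

The boundary map ∂_1: C_1 → C_0 sends each edge [p,q] (with p < q) to q − p. For instance
  ∂ab = b − a.
As a 10×30 matrix over Z this has rank 9, with invariant factors (1,1,1,1,1,1,1,1,1).

∂_2: C_2 → C_1 acts by ∂[p,q,r] = [q,r] − [p,r] + [p,q]. For instance
  ∂egj = gj − ej + eg,
  ∂cfj = fj − cj + cf.
As a 30×20 matrix over Z this has rank 20, with invariant factors (1,1,1,1,1,1,1,1,1,1,1,1,1,1,1,1,1,1,1,2).

Computing H_k = (kernel of ∂_k) / (image of ∂_{k+1}):

  H_0: rank C_0 − rank ∂_1 = 10 − 9 = 1, and the invariant factors of ∂_1 are all 1, so H_0 = Z.
  H_1: rank ker ∂_1 − rank ∂_2 = (30 − 9) − 20 = 1, and ∂_2 has invariant factor 2 > 1, so H_1 = Z ⊕ Z/2.
  H_2: rank ker ∂_2 − rank ∂_3 = (20 − 20) − 0 = 0, and there is no ∂_3, so H_2 = 0.

As a check, the Euler characteristic is 10 − 30 + 20 = 0, which agrees with 1 − 1 + 0 = 0.

H_0 ≅ Z,  H_1 ≅ Z ⊕ Z/2,  H_2 = 0.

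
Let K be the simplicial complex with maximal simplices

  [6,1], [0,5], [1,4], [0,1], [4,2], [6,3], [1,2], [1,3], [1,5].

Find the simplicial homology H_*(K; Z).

H_0 ≅ Z,  H_1 ≅ Z^3.

We work with the vertex ordering 0 < 1 < 2 < 3 < 4 < 5 < 6. The simplices of K, each written with vertices in increasing order, are:

  0-simplices (7): [0], [1], [2], [3], [4], [5], [6]
  1-simplices (9): [0,1], [0,5], [1,2], [1,3], [1,4], [1,5], [1,6], [2,4], [3,6]

Hence C_0 ≅ Z^7, C_1 ≅ Z^9.

Boundary ∂_1: C_1 → C_0 sends each edge [p,q] (with p < q) to q − p. For instance
  ∂[1,6] = [6] − [1].
The resulting 7×9 matrix has rank 6, and its Smith normal form has invariant factors (1,1,1,1,1,1).

Now H_k = ker ∂_k / im ∂_{k+1}, so:

  H_0: rank C_0 − rank ∂_1 = 7 − 6 = 1, and the invariant factors of ∂_1 are all 1, so H_0 ≅ Z.
  H_1: rank ker ∂_1 − rank ∂_2 = (9 − 6) − 0 = 3, and there is no ∂_2, so H_1 ≅ Z^3.

As a check, the Euler characteristic is 7 − 9 = -2, which agrees with 1 − 3 = -2.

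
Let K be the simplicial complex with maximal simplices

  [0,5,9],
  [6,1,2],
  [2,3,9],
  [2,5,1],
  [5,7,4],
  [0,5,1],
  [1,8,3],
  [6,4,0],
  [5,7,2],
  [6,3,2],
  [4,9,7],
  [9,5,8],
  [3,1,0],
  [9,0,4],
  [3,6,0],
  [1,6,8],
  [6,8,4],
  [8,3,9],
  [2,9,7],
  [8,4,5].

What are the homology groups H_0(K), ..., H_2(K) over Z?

K has 10 vertices, 30 edges, 20 triangles.
rank ∂_0 = 0, rank ∂_1 = 9 ⇒ b_0 = 10 − 0 − 9 = 1; all invariant factors of ∂_1 are 1 so no torsion. So H_0 ≅ Z.
rank ∂_1 = 9, rank ∂_2 = 20 ⇒ b_1 = 30 − 9 − 20 = 1; ∂_2 has invariant factor(s) [2] giving torsion. So H_1 ≅ Z ⊕ Z/2Z.
rank ∂_2 = 20, rank ∂_3 = 0 ⇒ b_2 = 20 − 20 − 0 = 0. So H_2 ≅ 0.

H_0 = Z,  H_1 = Z ⊕ Z/2Z,  H_2 = 0.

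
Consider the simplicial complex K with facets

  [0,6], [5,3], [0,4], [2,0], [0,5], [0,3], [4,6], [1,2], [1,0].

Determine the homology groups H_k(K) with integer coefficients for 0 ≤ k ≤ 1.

Order the vertices as 0 < 1 < 2 < 3 < 4 < 5 < 6. Listing each simplex with vertices in this order, K has dimension 1 with simplices:

  0-simplices (7): [0], [1], [2], [3], [4], [5], [6]
  1-simplices (9): [0,1], [0,2], [0,3], [0,4], [0,5], [0,6], [1,2], [3,5], [4,6]

so the chain groups are C_0 ≅ Z^7, C_1 ≅ Z^9.

∂_1: C_1 → C_0 maps an edge to its endpoints' difference, ∂[p,q] = q − p. For instance
  ∂[0,2] = [2] − [0].
The 7×9 boundary matrix has rank 6 and Smith normal form diag(1,1,1,1,1,1).

Reading off H_k = ker ∂_k / im ∂_{k+1}:

  H_0: rank C_0 − rank ∂_1 = 7 − 6 = 1, and the invariant factors of ∂_1 are all 1, so H_0 ≅ Z.
  H_1: rank ker ∂_1 − rank ∂_2 = (9 − 6) − 0 = 3, and there is no ∂_2, so H_1 ≅ Z^3.

H_0 = Z,  H_1 = Z^3.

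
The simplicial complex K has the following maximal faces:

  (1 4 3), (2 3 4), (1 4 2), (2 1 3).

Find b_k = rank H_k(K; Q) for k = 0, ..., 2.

Take the total order 1 < 2 < 3 < 4 on the vertex set. Then K (dimension 2) consists of the simplices:

  0-simplices (4): [1], [2], [3], [4]
  1-simplices (6): [1,2], [1,3], [1,4], [2,3], [2,4], [3,4]
  2-simplices (4): [1,2,3], [1,2,4], [1,3,4], [2,3,4]

Hence C_0 ≅ Z^4, C_1 ≅ Z^6, C_2 ≅ Z^4.

∂_1: C_1 → C_0 maps an edge to its endpoints' difference, ∂[p,q] = q − p. For instance
  ∂[3,4] = [4] − [3].
The resulting 4×6 matrix has rank 3, and its Smith normal form has invariant factors (1,1,1).

The boundary map ∂_2: C_2 → C_1 acts by ∂[p,q,r] = [q,r] − [p,r] + [p,q]. For instance
  ∂[1,3,4] = [3,4] − [1,4] + [1,3],
  ∂[1,2,3] = [2,3] − [1,3] + [1,2].
This gives a 6×4 integer matrix of rank 3; reducing to Smith normal form yields diagonal entries (1,1,1).

Computing H_k = (kernel of ∂_k) / (image of ∂_{k+1}):

  H_0: rank C_0 − rank ∂_1 = 4 − 3 = 1, and the invariant factors of ∂_1 are all 1, so H_0 ≅ Z.
  H_1: rank ker ∂_1 − rank ∂_2 = (6 − 3) − 3 = 0, and the invariant factors of ∂_2 are all 1, so H_1 ≅ 0.
  H_2: rank ker ∂_2 − rank ∂_3 = (4 − 3) − 0 = 1, and there is no ∂_3, so H_2 ≅ Z.

Hence the Betti numbers are b_0 = 1, b_1 = 0, b_2 = 1.

b_0 = 1, b_1 = 0, b_2 = 1.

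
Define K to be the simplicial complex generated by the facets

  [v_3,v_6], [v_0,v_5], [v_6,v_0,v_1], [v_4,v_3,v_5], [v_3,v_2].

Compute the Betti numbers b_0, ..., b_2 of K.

b_0 = 1, b_1 = 1, b_2 = 0.

Fix the vertex order v_0 < v_1 < v_2 < v_3 < v_4 < v_5 < v_6 and write every simplex with vertices in increasing order. Then dim K = 2 and the simplices of K are:

  0-simplices (7): [v_0], [v_1], [v_2], [v_3], [v_4], [v_5], [v_6]
  1-simplices (9): [v_0,v_1], [v_0,v_5], [v_0,v_6], [v_1,v_6], [v_2,v_3], [v_3,v_4], [v_3,v_5], [v_3,v_6], [v_4,v_5]
  2-simplices (2): [v_0,v_1,v_6], [v_3,v_4,v_5]

giving chain groups C_0 ≅ Z^7, C_1 ≅ Z^9, C_2 ≅ Z^2.

The boundary map ∂_1: C_1 → C_0 sends each edge [p,q] (with p < q) to q − p.
The 7×9 boundary matrix has rank 6 and Smith normal form diag(1,1,1,1,1,1).

Boundary ∂_2: C_2 → C_1 maps a triangle to the signed sum of its edges. For instance
  ∂[v_0,v_1,v_6] = [v_1,v_6] − [v_0,v_6] + [v_0,v_1],
  ∂[v_3,v_4,v_5] = [v_4,v_5] − [v_3,v_5] + [v_3,v_4].
This gives a 9×2 integer matrix of rank 2; reducing to Smith normal form yields diagonal entries (1,1).

From H_k ≅ ker(∂_k) / im(∂_{k+1}) we obtain:

  H_0: rank C_0 − rank ∂_1 = 7 − 6 = 1, and the invariant factors of ∂_1 are all 1, so H_0 ≅ Z.
  H_1: rank ker ∂_1 − rank ∂_2 = (9 − 6) − 2 = 1, and the invariant factors of ∂_2 are all 1, so H_1 ≅ Z.
  H_2: rank ker ∂_2 − rank ∂_3 = (2 − 2) − 0 = 0, and there is no ∂_3, so H_2 ≅ 0.

Hence the Betti numbers are b_0 = 1, b_1 = 1, b_2 = 0.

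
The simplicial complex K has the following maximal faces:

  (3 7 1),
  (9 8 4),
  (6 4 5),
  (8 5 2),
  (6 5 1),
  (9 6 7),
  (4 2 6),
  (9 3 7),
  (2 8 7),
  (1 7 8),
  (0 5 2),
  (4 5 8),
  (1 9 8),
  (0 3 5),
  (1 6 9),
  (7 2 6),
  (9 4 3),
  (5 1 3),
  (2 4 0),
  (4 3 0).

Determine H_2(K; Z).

Order the vertices as 0 < 1 < 2 < 3 < 4 < 5 < 6 < 7 < 8 < 9. Listing each simplex with vertices in this order, K has dimension 2 with simplices:

  0-simplices (10): [0], [1], [2], [3], [4], [5], [6], [7], [8], [9]
  1-simplices (30): (30 of them)
  2-simplices (20): (20 of them)

Hence C_0 ≅ Z^10, C_1 ≅ Z^30, C_2 ≅ Z^20.

∂_1: C_1 → C_0 sends each edge [p,q] (with p < q) to q − p. For instance
  ∂[0,5] = [5] − [0].
The 10×30 boundary matrix has rank 9 and Smith normal form diag(1,1,1,1,1,1,1,1,1).

The boundary map ∂_2: C_2 → C_1 acts by ∂[p,q,r] = [q,r] − [p,r] + [p,q]. For instance
  ∂[1,8,9] = [8,9] − [1,9] + [1,8],
  ∂[1,6,9] = [6,9] − [1,9] + [1,6].
The 30×20 boundary matrix has rank 20 and Smith normal form diag(1,1,1,1,1,1,1,1,1,1,1,1,1,1,1,1,1,1,1,2).

From H_k ≅ ker(∂_k) / im(∂_{k+1}) we obtain:

  H_2: rank ker ∂_2 − rank ∂_3 = (20 − 20) − 0 = 0, and there is no ∂_3, so H_2 ≅ 0.

(K is a triangulation of the Klein bottle.)

H_2 ≅ 0.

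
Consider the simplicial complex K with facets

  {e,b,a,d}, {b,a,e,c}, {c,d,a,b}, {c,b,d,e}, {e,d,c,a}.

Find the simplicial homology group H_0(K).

Fix the vertex order a < b < c < d < e and write every simplex with vertices in increasing order. Then dim K = 3 and the simplices of K are:

  0-simplices (5): a, b, c, d, e
  1-simplices (10): ab, ac, ad, ae, bc, bd, be, cd, ce, de
  2-simplices (10): abc, abd, abe, acd, ace, ade, bcd, bce, bde, cde
  3-simplices (5): abcd, abce, abde, acde, bcde

so the chain groups are C_0 ≅ Z^5, C_1 ≅ Z^10, C_2 ≅ Z^10, C_3 ≅ Z^5.

Boundary ∂_1: C_1 → C_0 maps an edge to its endpoints' difference, ∂[p,q] = q − p.
This gives a 5×10 integer matrix of rank 4; reducing to Smith normal form yields diagonal entries (1,1,1,1).

The boundary map ∂_2: C_2 → C_1 maps a triangle to the signed sum of its edges. For instance
  ∂cde = de − ce + cd,
  ∂abd = bd − ad + ab.
The resulting 10×10 matrix has rank 6, and its Smith normal form has invariant factors (1,1,1,1,1,1).

Boundary ∂_3: C_3 → C_2 sends each 3-simplex σ to the alternating sum Σ_i (−1)^i (σ with its i-th vertex removed). For instance
  ∂abce = bce − ace + abe − abc,
  ∂acde = cde − ade + ace − acd.
This gives a 10×5 integer matrix of rank 4; reducing to Smith normal form yields diagonal entries (1,1,1,1).

Reading off H_k = ker ∂_k / im ∂_{k+1}:

  H_0: rank C_0 − rank ∂_1 = 5 − 4 = 1, and the invariant factors of ∂_1 are all 1, so H_0 = Z.

H_0 ≅ Z.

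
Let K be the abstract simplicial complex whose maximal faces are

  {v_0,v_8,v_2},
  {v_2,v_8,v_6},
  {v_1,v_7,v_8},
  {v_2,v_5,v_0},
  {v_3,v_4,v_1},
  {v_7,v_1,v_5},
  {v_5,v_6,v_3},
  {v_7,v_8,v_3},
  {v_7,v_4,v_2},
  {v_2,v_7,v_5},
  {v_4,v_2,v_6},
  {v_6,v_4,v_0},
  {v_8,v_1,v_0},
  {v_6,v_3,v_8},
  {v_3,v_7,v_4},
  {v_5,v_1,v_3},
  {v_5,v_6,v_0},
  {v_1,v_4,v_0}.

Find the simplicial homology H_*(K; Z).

H_0 ≅ Z,  H_1 ≅ Z ⊕ Z/2,  H_2 = 0.

Fix the vertex order v_0 < v_1 < v_2 < v_3 < v_4 < v_5 < v_6 < v_7 < v_8 and write every simplex with vertices in increasing order. Then dim K = 2 and the simplices of K are:

  0-simplices (9): [v_0], [v_1], [v_2], [v_3], [v_4], [v_5], [v_6], [v_7], [v_8]
  1-simplices (27): (27 of them)
  2-simplices (18): (18 of them)

Hence C_0 ≅ Z^9, C_1 ≅ Z^27, C_2 ≅ Z^18.

Boundary ∂_1: C_1 → C_0 is given by ∂[p,q] = [q] − [p]. For instance
  ∂[v_2,v_8] = [v_8] − [v_2].
The 9×27 boundary matrix has rank 8 and Smith normal form diag(1,1,1,1,1,1,1,1).

The boundary map ∂_2: C_2 → C_1 maps a triangle to the signed sum of its edges. For instance
  ∂[v_0,v_1,v_8] = [v_1,v_8] − [v_0,v_8] + [v_0,v_1],
  ∂[v_3,v_6,v_8] = [v_6,v_8] − [v_3,v_8] + [v_3,v_6].
As a 27×18 matrix over Z this has rank 18, with invariant factors (1,1,1,1,1,1,1,1,1,1,1,1,1,1,1,1,1,2).

Now H_k = ker ∂_k / im ∂_{k+1}, so:

  H_0: rank C_0 − rank ∂_1 = 9 − 8 = 1, and the invariant factors of ∂_1 are all 1, so H_0 = Z.
  H_1: rank ker ∂_1 − rank ∂_2 = (27 − 8) − 18 = 1, and ∂_2 has invariant factor 2 > 1, so H_1 = Z ⊕ Z/2.
  H_2: rank ker ∂_2 − rank ∂_3 = (18 − 18) − 0 = 0, and there is no ∂_3, so H_2 = 0.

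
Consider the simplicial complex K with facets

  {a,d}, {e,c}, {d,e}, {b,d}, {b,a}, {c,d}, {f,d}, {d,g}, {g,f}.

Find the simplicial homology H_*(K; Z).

H_0 = Z,  H_1 = Z^3.

Order the vertices as a < b < c < d < e < f < g. Listing each simplex with vertices in this order, K has dimension 1 with simplices:

  0-simplices (7): a, b, c, d, e, f, g
  1-simplices (9): ab, ad, bd, cd, ce, de, df, dg, fg

so the chain groups are C_0 ≅ Z^7, C_1 ≅ Z^9.

Boundary ∂_1: C_1 → C_0 sends each edge [p,q] (with p < q) to q − p. For instance
  ∂dg = g − d.
The resulting 7×9 matrix has rank 6, and its Smith normal form has invariant factors (1,1,1,1,1,1).

Computing H_k = (kernel of ∂_k) / (image of ∂_{k+1}):

  H_0: rank C_0 − rank ∂_1 = 7 − 6 = 1, and the invariant factors of ∂_1 are all 1, so H_0 = Z.
  H_1: rank ker ∂_1 − rank ∂_2 = (9 − 6) − 0 = 3, and there is no ∂_2, so H_1 = Z^3.

As a check, the Euler characteristic is 7 − 9 = -2, which agrees with 1 − 3 = -2.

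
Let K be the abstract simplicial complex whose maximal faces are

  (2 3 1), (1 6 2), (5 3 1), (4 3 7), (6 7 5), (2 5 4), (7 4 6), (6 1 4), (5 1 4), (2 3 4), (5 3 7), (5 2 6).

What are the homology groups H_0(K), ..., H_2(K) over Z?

Take the total order 1 < 2 < 3 < 4 < 5 < 6 < 7 on the vertex set. Then K (dimension 2) consists of the simplices:

  0-simplices (7): [1], [2], [3], [4], [5], [6], [7]
  1-simplices (18): [1,2], [1,3], [1,4], [1,5], [1,6], [2,3], [2,4], [2,5], [2,6], [3,4], [3,5], [3,7], [4,5], [4,6], [4,7], [5,6], [5,7], [6,7]
  2-simplices (12): [1,2,3], [1,2,6], [1,3,5], [1,4,5], [1,4,6], [2,3,4], [2,4,5], [2,5,6], [3,4,7], [3,5,7], [4,6,7], [5,6,7]

giving chain groups C_0 ≅ Z^7, C_1 ≅ Z^18, C_2 ≅ Z^12.

Boundary ∂_1: C_1 → C_0 maps an edge to its endpoints' difference, ∂[p,q] = q − p. For instance
  ∂[1,4] = [4] − [1].
This gives a 7×18 integer matrix of rank 6; reducing to Smith normal form yields diagonal entries (1,1,1,1,1,1).

Boundary ∂_2: C_2 → C_1 maps a triangle to the signed sum of its edges. For instance
  ∂[2,5,6] = [5,6] − [2,6] + [2,5],
  ∂[2,4,5] = [4,5] − [2,5] + [2,4].
The resulting 18×12 matrix has rank 12, and its Smith normal form has invariant factors (1,1,1,1,1,1,1,1,1,1,1,2).

From H_k ≅ ker(∂_k) / im(∂_{k+1}) we obtain:

  H_0: rank C_0 − rank ∂_1 = 7 − 6 = 1, and the invariant factors of ∂_1 are all 1, so H_0 ≅ Z.
  H_1: rank ker ∂_1 − rank ∂_2 = (18 − 6) − 12 = 0, and ∂_2 has invariant factor 2 > 1, so H_1 ≅ Z/2.
  H_2: rank ker ∂_2 − rank ∂_3 = (12 − 12) − 0 = 0, and there is no ∂_3, so H_2 ≅ 0.

H_0 = Z,  H_1 = Z/2,  H_2 = 0.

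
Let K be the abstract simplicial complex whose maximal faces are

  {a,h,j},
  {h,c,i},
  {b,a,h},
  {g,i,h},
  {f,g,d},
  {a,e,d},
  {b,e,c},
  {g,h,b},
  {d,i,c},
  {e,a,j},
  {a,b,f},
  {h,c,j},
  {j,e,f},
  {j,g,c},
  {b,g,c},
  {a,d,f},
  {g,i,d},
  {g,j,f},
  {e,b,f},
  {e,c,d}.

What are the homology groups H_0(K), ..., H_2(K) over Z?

H_0 ≅ Z,  H_1 ≅ Z ⊕ Z/2,  H_2 = 0.

We work with the vertex ordering a < b < c < d < e < f < g < h < i < j. The simplices of K, each written with vertices in increasing order, are:

  0-simplices (10): a, b, c, d, e, f, g, h, i, j
  1-simplices (30): ab, ad, ae, af, ah, aj, bc, be, bf, bg, bh, cd, ce, cg, ch, ci, cj, de, df, dg, di, ef, ej, fg, fj, gh, gi, gj, hi, hj
  2-simplices (20): abf, abh, ade, adf, aej, ahj, bce, bcg, bef, bgh, cde, cdi, cgj, chi, chj, dfg, dgi, efj, fgj, ghi

giving chain groups C_0 ≅ Z^10, C_1 ≅ Z^30, C_2 ≅ Z^20.

The boundary map ∂_1: C_1 → C_0 maps an edge to its endpoints' difference, ∂[p,q] = q − p.
The resulting 10×30 matrix has rank 9, and its Smith normal form has invariant factors (1,1,1,1,1,1,1,1,1).

Boundary ∂_2: C_2 → C_1 sends each 2-simplex [p,q,r] to [q,r] − [p,r] + [p,q]. For instance
  ∂ghi = hi − gi + gh,
  ∂adf = df − af + ad.
The 30×20 boundary matrix has rank 20 and Smith normal form diag(1,1,1,1,1,1,1,1,1,1,1,1,1,1,1,1,1,1,1,2).

From H_k ≅ ker(∂_k) / im(∂_{k+1}) we obtain:

  H_0: rank C_0 − rank ∂_1 = 10 − 9 = 1, and the invariant factors of ∂_1 are all 1, so H_0 ≅ Z.
  H_1: rank ker ∂_1 − rank ∂_2 = (30 − 9) − 20 = 1, and ∂_2 has invariant factor 2 > 1, so H_1 ≅ Z ⊕ Z/2.
  H_2: rank ker ∂_2 − rank ∂_3 = (20 − 20) − 0 = 0, and there is no ∂_3, so H_2 ≅ 0.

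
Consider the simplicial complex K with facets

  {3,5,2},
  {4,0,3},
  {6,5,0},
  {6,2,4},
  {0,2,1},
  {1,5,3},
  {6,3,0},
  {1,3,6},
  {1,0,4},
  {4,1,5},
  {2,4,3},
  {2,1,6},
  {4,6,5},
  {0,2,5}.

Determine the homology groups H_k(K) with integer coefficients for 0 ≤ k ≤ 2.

H_0 = Z,  H_1 = Z^2,  H_2 = Z.

K has 7 vertices, 21 edges, 14 triangles.
rank ∂_0 = 0, rank ∂_1 = 6 ⇒ b_0 = 7 − 0 − 6 = 1; all invariant factors of ∂_1 are 1 so no torsion. So H_0 = Z.
rank ∂_1 = 6, rank ∂_2 = 13 ⇒ b_1 = 21 − 6 − 13 = 2; all invariant factors of ∂_2 are 1 so no torsion. So H_1 = Z^2.
rank ∂_2 = 13, rank ∂_3 = 0 ⇒ b_2 = 14 − 13 − 0 = 1. So H_2 = Z.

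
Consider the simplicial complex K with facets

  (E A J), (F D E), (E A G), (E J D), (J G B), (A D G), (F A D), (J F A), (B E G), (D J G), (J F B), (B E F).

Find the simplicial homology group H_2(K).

H_2 ≅ 0.

We work with the vertex ordering A < B < D < E < F < G < J. The simplices of K, each written with vertices in increasing order, are:

  0-simplices (7): A, B, D, E, F, G, J
  1-simplices (18): AD, AE, AF, AG, AJ, BE, BF, BG, BJ, DE, DF, DG, DJ, EF, EG, EJ, FJ, GJ
  2-simplices (12): ADF, ADG, AEG, AEJ, AFJ, BEF, BEG, BFJ, BGJ, DEF, DEJ, DGJ

Hence C_0 ≅ Z^7, C_1 ≅ Z^18, C_2 ≅ Z^12.

∂_1: C_1 → C_0 is given by ∂[p,q] = [q] − [p].
The 7×18 boundary matrix has rank 6 and Smith normal form diag(1,1,1,1,1,1).

∂_2: C_2 → C_1 acts by ∂[p,q,r] = [q,r] − [p,r] + [p,q]. For instance
  ∂DGJ = GJ − DJ + DG,
  ∂BFJ = FJ − BJ + BF.
The 18×12 boundary matrix has rank 12 and Smith normal form diag(1,1,1,1,1,1,1,1,1,1,1,2).

Reading off H_k = ker ∂_k / im ∂_{k+1}:

  H_2: rank ker ∂_2 − rank ∂_3 = (12 − 12) − 0 = 0, and there is no ∂_3, so H_2 = 0.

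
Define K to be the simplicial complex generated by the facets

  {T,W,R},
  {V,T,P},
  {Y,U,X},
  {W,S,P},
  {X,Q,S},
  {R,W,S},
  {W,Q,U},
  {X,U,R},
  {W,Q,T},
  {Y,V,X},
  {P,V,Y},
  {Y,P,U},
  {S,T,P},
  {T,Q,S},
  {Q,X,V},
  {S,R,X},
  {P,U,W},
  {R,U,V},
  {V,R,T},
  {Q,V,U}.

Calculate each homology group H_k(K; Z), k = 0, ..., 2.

Order the vertices as P < Q < R < S < T < U < V < W < X < Y. Listing each simplex with vertices in this order, K has dimension 2 with simplices:

  0-simplices (10): P, Q, R, S, T, U, V, W, X, Y
  1-simplices (30): PS, PT, PU, PV, PW, PY, QS, QT, QU, QV, QW, QX, RS, RT, RU, RV, RW, RX, ST, SW, SX, TV, TW, UV, UW, UX, UY, VX, VY, XY
  2-simplices (20): PST, PSW, PTV, PUW, PUY, PVY, QST, QSX, QTW, QUV, QUW, QVX, RSW, RSX, RTV, RTW, RUV, RUX, UXY, VXY

so the chain groups are C_0 ≅ Z^10, C_1 ≅ Z^30, C_2 ≅ Z^20.

∂_1: C_1 → C_0 is given by ∂[p,q] = [q] − [p].
The 10×30 boundary matrix has rank 9 and Smith normal form diag(1,1,1,1,1,1,1,1,1).

∂_2: C_2 → C_1 sends each 2-simplex [p,q,r] to [q,r] − [p,r] + [p,q]. For instance
  ∂RUV = UV − RV + RU,
  ∂RTV = TV − RV + RT.
This gives a 30×20 integer matrix of rank 20; reducing to Smith normal form yields diagonal entries (1,1,1,1,1,1,1,1,1,1,1,1,1,1,1,1,1,1,1,2).

Reading off H_k = ker ∂_k / im ∂_{k+1}:

  H_0: rank C_0 − rank ∂_1 = 10 − 9 = 1, and the invariant factors of ∂_1 are all 1, so H_0 ≅ Z.
  H_1: rank ker ∂_1 − rank ∂_2 = (30 − 9) − 20 = 1, and ∂_2 has invariant factor 2 > 1, so H_1 ≅ Z ⊕ Z/2.
  H_2: rank ker ∂_2 − rank ∂_3 = (20 − 20) − 0 = 0, and there is no ∂_3, so H_2 ≅ 0.

(K is a triangulation of the Klein bottle.)

H_0 = Z,  H_1 = Z ⊕ Z/2,  H_2 = 0.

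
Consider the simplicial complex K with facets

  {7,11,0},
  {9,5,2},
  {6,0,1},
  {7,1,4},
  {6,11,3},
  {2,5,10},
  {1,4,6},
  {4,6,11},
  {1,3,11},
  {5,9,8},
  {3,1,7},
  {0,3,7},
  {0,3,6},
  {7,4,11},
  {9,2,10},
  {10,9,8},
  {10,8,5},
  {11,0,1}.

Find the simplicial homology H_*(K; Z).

H_0 = Z^2,  H_1 = Z_2,  H_2 = Z.

Take the total order 0 < 1 < 2 < 3 < 4 < 5 < 6 < 7 < 8 < 9 < 10 < 11 on the vertex set. Then K (dimension 2) consists of the simplices:

  0-simplices (12): [0], [1], [2], [3], [4], [5], [6], [7], [8], [9], [10], [11]
  1-simplices (27): (27 of them)
  2-simplices (18): (18 of them)

Hence C_0 ≅ Z^12, C_1 ≅ Z^27, C_2 ≅ Z^18.

∂_1: C_1 → C_0 sends each edge [p,q] (with p < q) to q − p. For instance
  ∂[0,7] = [7] − [0].
The resulting 12×27 matrix has rank 10, and its Smith normal form has invariant factors (1,1,1,1,1,1,1,1,1,1).

∂_2: C_2 → C_1 sends each 2-simplex [p,q,r] to [q,r] − [p,r] + [p,q]. For instance
  ∂[0,3,6] = [3,6] − [0,6] + [0,3],
  ∂[4,7,11] = [7,11] − [4,11] + [4,7].
The resulting 27×18 matrix has rank 17, and its Smith normal form has invariant factors (1,1,1,1,1,1,1,1,1,1,1,1,1,1,1,1,2).

Reading off H_k = ker ∂_k / im ∂_{k+1}:

  H_0: rank C_0 − rank ∂_1 = 12 − 10 = 2, and the invariant factors of ∂_1 are all 1, so H_0 = Z^2.
  H_1: rank ker ∂_1 − rank ∂_2 = (27 − 10) − 17 = 0, and ∂_2 has invariant factor 2 > 1, so H_1 = Z_2.
  H_2: rank ker ∂_2 − rank ∂_3 = (18 − 17) − 0 = 1, and there is no ∂_3, so H_2 = Z.

(K is a triangulation of the disjoint union of the real projective plane RP^2 and the 2-sphere S^2.)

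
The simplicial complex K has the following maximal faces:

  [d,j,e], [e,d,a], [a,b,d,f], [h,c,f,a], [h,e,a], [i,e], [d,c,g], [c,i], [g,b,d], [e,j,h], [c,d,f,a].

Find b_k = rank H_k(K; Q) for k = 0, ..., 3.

Take the total order a < b < c < d < e < f < g < h < i < j on the vertex set. Then K (dimension 3) consists of the simplices:

  0-simplices (10): a, b, c, d, e, f, g, h, i, j
  1-simplices (23): ab, ac, ad, ae, af, ah, bd, bf, bg, cd, cf, cg, ch, ci, de, df, dg, dj, eh, ei, ej, fh, hj
  2-simplices (16): abd, abf, acd, acf, ach, ade, adf, aeh, afh, bdf, bdg, cdf, cdg, cfh, dej, ehj
  3-simplices (3): abdf, acdf, acfh

Hence C_0 ≅ Z^10, C_1 ≅ Z^23, C_2 ≅ Z^16, C_3 ≅ Z^3.

∂_1: C_1 → C_0 sends each edge [p,q] (with p < q) to q − p.
The 10×23 boundary matrix has rank 9 and Smith normal form diag(1,1,1,1,1,1,1,1,1).

∂_2: C_2 → C_1 maps a triangle to the signed sum of its edges. For instance
  ∂acf = cf − af + ac,
  ∂aeh = eh − ah + ae.
The 23×16 boundary matrix has rank 13 and Smith normal form diag(1,1,1,1,1,1,1,1,1,1,1,1,1).

The boundary map ∂_3: C_3 → C_2 sends each 3-simplex σ to the alternating sum Σ_i (−1)^i (σ with its i-th vertex removed). For instance
  ∂abdf = bdf − adf + abf − abd,
  ∂acfh = cfh − afh + ach − acf.
As a 16×3 matrix over Z this has rank 3, with invariant factors (1,1,1).

Computing H_k = (kernel of ∂_k) / (image of ∂_{k+1}):

  H_0: rank C_0 − rank ∂_1 = 10 − 9 = 1, and the invariant factors of ∂_1 are all 1, so H_0 = Z.
  H_1: rank ker ∂_1 − rank ∂_2 = (23 − 9) − 13 = 1, and the invariant factors of ∂_2 are all 1, so H_1 = Z.
  H_2: rank ker ∂_2 − rank ∂_3 = (16 − 13) − 3 = 0, and the invariant factors of ∂_3 are all 1, so H_2 = 0.
  H_3: rank ker ∂_3 − rank ∂_4 = (3 − 3) − 0 = 0, and there is no ∂_4, so H_3 = 0.

Hence the Betti numbers are b_0 = 1, b_1 = 1, b_2 = 0, b_3 = 0.

b_0 = 1, b_1 = 1, b_2 = 0, b_3 = 0.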